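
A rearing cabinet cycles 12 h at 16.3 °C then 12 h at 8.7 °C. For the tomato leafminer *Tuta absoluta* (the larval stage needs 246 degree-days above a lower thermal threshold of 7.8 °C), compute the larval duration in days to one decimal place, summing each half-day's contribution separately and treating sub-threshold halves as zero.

52.3 days

Day half: max(0, 16.3 − 7.8) × 0.5 = 8.5 × 0.5 = 4.25 DD.
Night half: max(0, 8.7 − 7.8) × 0.5 = 0.9 × 0.5 = 0.45 DD.
Per 24 h: 4.70 DD/day.
Duration = 246 / 4.70 = 52.340 ≈ 52.3 days.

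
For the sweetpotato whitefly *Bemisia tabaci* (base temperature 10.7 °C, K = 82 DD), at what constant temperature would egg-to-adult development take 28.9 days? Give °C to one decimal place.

13.5 °C

Required daily accumulation = 82 / 28.9 = 2.837 DD/day.
T = T_base + 2.837 = 10.7 + 2.837 = 13.537 ≈ 13.5 °C.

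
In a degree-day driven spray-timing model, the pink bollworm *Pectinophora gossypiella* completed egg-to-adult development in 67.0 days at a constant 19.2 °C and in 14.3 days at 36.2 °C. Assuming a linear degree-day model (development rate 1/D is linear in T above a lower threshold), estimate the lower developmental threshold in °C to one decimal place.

14.6 °C

Linear rate model ⇒ the product D·(T − T_b) is constant across temperatures.
67.0·(19.2 − T_b) = 14.3·(36.2 − T_b)
T_b = (67.0·19.2 − 14.3·36.2) / (67.0 − 14.3) = 768.74 / 52.7 = 14.587 °C ≈ 14.6 °C.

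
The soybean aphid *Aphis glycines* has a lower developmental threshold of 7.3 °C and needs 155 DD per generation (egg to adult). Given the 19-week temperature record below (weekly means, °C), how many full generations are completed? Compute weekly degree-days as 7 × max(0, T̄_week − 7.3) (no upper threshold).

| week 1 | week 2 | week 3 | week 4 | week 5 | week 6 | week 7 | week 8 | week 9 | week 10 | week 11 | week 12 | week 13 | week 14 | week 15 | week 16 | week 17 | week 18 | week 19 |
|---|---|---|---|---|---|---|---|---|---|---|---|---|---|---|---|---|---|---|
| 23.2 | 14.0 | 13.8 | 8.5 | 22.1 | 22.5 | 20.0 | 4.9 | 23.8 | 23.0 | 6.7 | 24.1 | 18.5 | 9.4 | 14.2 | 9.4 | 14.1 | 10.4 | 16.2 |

7 generations

Weekly DD (7 × max(0, T̄ − 7.3)): 111.3, 46.9, 45.5, 8.4, 103.6, 106.4, 88.9, 0.0, 115.5, 109.9, 0.0, 117.6, 78.4, 14.7, 48.3, 14.7, 47.6, 21.7, 62.3.
Season total = 1141.7 DD.
Complete generations = ⌊1141.7 / 155⌋ = 7.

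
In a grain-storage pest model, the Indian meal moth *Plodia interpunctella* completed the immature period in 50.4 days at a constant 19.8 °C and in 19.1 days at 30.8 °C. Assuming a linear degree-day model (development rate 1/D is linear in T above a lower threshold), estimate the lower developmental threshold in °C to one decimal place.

13.1 °C

Linear rate model ⇒ the product D·(T − T_b) is constant across temperatures.
50.4·(19.8 − T_b) = 19.1·(30.8 − T_b)
T_b = (50.4·19.8 − 19.1·30.8) / (50.4 − 19.1) = 409.64 / 31.3 = 13.088 °C ≈ 13.1 °C.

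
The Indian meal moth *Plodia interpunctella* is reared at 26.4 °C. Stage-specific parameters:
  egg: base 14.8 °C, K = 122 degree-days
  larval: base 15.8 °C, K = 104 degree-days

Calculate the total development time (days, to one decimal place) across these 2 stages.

egg: 122 / (26.4 − 14.8) = 122 / 11.6 = 10.517 d.
larval: 104 / (26.4 − 15.8) = 104 / 10.6 = 9.811 d.
Sum = 20.329 ≈ 20.3 days.

20.3 days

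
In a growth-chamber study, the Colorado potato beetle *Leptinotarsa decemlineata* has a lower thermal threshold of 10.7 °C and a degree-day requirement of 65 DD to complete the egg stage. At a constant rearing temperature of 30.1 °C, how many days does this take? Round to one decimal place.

Daily accumulation = 30.1 − 10.7 = 19.4 DD/day.
Duration = 65 / 19.4 = 3.351 ≈ 3.4 days.

3.4 days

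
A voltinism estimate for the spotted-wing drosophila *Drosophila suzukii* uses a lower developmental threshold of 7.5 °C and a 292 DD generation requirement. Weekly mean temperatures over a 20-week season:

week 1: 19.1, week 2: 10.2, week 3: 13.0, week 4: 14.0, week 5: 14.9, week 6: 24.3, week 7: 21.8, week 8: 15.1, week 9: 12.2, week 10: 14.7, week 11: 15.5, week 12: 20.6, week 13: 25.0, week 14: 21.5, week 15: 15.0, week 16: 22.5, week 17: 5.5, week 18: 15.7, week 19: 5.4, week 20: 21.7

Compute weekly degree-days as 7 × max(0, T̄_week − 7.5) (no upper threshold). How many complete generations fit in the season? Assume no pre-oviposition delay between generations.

Weekly DD (7 × max(0, T̄ − 7.5)): 81.2, 18.9, 38.5, 45.5, 51.8, 117.6, 100.1, 53.2, 32.9, 50.4, 56.0, 91.7, 122.5, 98.0, 52.5, 105.0, 0.0, 57.4, 0.0, 99.4.
Season total = 1272.6 DD.
Complete generations = ⌊1272.6 / 292⌋ = 4.

4 generations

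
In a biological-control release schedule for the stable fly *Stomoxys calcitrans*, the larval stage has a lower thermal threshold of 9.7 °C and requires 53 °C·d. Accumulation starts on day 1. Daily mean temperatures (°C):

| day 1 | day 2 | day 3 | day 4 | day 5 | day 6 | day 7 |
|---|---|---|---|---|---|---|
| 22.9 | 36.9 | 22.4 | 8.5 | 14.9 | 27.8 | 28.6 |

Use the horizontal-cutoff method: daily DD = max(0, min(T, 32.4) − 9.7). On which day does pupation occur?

Daily DD above 9.7 °C (capped at 22.7): 13.2, 22.7, 12.7, 0.0, 5.2, 18.1, 18.9.
Cumulative: 13.2, 35.9, 48.6, 48.6, 53.8, 71.9, 90.8.
The total first reaches 53 DD on day 5.

day 5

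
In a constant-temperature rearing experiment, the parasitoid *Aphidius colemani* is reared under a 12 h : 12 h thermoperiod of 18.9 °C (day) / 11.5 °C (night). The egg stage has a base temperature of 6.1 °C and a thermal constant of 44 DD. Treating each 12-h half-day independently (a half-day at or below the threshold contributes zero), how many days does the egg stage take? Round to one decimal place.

Day half: max(0, 18.9 − 6.1) × 0.5 = 12.8 × 0.5 = 6.40 DD.
Night half: max(0, 11.5 − 6.1) × 0.5 = 5.4 × 0.5 = 2.70 DD.
Per 24 h: 9.10 DD/day.
Duration = 44 / 9.10 = 4.835 ≈ 4.8 days.

4.8 days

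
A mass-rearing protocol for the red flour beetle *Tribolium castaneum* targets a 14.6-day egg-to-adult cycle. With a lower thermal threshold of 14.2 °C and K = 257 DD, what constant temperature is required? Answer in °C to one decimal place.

31.8 °C

Required daily accumulation = 257 / 14.6 = 17.603 DD/day.
T = T_base + 17.603 = 14.2 + 17.603 = 31.803 ≈ 31.8 °C.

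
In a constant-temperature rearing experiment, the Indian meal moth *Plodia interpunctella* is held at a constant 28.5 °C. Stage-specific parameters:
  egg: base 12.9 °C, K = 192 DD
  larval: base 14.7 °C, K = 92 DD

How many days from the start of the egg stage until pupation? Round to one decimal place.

egg: 192 / (28.5 − 12.9) = 192 / 15.6 = 12.308 d.
larval: 92 / (28.5 − 14.7) = 92 / 13.8 = 6.667 d.
Sum = 18.974 ≈ 19.0 days.

19.0 days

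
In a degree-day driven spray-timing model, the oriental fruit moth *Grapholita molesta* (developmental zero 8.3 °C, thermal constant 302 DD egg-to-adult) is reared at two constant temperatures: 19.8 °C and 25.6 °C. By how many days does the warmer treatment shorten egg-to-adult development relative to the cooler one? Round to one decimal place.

8.8 days

At 19.8 °C: 302 / (19.8 − 8.3) = 302 / 11.5 = 26.261 d.
At 25.6 °C: 302 / (25.6 − 8.3) = 302 / 17.3 = 17.457 d.
Difference = |26.261 − 17.457| = 8.804 ≈ 8.8 days.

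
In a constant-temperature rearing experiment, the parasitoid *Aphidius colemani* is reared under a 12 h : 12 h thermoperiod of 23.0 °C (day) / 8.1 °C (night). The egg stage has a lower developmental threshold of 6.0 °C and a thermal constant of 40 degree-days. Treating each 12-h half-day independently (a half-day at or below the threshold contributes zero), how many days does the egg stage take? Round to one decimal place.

4.2 days

Day half: max(0, 23.0 − 6.0) × 0.5 = 17.0 × 0.5 = 8.50 DD.
Night half: max(0, 8.1 − 6.0) × 0.5 = 2.1 × 0.5 = 1.05 DD.
Per 24 h: 9.55 DD/day.
Duration = 40 / 9.55 = 4.188 ≈ 4.2 days.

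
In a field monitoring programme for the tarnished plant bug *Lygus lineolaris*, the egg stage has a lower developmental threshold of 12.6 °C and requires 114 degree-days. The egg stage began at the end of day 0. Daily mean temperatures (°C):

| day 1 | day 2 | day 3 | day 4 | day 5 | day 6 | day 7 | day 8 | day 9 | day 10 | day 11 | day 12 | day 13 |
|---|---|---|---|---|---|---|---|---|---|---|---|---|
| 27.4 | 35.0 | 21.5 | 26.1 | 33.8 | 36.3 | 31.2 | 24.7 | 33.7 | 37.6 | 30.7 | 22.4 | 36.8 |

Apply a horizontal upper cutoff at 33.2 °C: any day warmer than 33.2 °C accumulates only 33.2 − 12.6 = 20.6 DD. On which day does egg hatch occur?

Daily DD above 12.6 °C (capped at 20.6): 14.8, 20.6, 8.9, 13.5, 20.6, 20.6, 18.6, 12.1, 20.6, 20.6, 18.1, 9.8, 20.6.
Cumulative: 14.8, 35.4, 44.3, 57.8, 78.4, 99.0, 117.6, 129.7, 150.3, 170.9, 189.0, 198.8, 219.4.
The total first reaches 114 DD on day 7.

day 7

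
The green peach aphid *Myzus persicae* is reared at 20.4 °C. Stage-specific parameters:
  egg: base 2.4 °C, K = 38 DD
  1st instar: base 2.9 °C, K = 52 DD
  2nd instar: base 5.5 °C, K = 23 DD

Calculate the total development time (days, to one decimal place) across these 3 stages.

6.6 days

egg: 38 / (20.4 − 2.4) = 38 / 18.0 = 2.111 d.
1st instar: 52 / (20.4 − 2.9) = 52 / 17.5 = 2.971 d.
2nd instar: 23 / (20.4 − 5.5) = 23 / 14.9 = 1.544 d.
Sum = 6.626 ≈ 6.6 days.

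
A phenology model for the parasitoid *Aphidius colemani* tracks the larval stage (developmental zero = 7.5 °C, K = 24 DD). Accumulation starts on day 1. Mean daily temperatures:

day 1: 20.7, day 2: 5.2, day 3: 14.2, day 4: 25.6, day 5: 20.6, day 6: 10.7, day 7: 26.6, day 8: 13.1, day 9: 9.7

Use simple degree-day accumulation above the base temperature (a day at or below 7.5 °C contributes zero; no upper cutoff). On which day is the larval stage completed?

Daily DD above 7.5 °C: 13.2, 0.0, 6.7, 18.1, 13.1, 3.2, 19.1, 5.6, 2.2.
Cumulative: 13.2, 13.2, 19.9, 38.0, 51.1, 54.3, 73.4, 79.0, 81.2.
The total first reaches 24 DD on day 4.

day 4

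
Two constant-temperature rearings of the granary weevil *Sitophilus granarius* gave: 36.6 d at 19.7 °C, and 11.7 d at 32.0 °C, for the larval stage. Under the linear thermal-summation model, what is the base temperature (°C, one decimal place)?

Under the model K = D·(T − T_b), so D₁·(T₁ − T_b) = D₂·(T₂ − T_b).
36.6·(19.7 − T_b) = 11.7·(32.0 − T_b)
T_b = (36.6·19.7 − 11.7·32.0) / (36.6 − 11.7) = 346.62 / 24.9 = 13.920 °C ≈ 13.9 °C.

13.9 °C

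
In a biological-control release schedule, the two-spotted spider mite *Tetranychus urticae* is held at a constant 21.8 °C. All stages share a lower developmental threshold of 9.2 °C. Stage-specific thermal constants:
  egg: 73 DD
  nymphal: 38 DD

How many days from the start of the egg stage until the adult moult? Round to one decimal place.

8.8 days

Daily accumulation at 21.8 °C = 21.8 − 9.2 = 12.6 DD/day.
Total K = 73 + 38 = 111 DD.
Total duration = 111 / 12.6 = 8.810 ≈ 8.8 days.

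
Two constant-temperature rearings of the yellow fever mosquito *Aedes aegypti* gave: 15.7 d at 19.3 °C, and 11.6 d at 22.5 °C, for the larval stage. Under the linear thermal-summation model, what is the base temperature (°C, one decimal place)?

Linear rate model ⇒ the product D·(T − T_b) is constant across temperatures.
15.7·(19.3 − T_b) = 11.6·(22.5 − T_b)
T_b = (15.7·19.3 − 11.6·22.5) / (15.7 − 11.6) = 42.01 / 4.1 = 10.246 °C ≈ 10.2 °C.

10.2 °C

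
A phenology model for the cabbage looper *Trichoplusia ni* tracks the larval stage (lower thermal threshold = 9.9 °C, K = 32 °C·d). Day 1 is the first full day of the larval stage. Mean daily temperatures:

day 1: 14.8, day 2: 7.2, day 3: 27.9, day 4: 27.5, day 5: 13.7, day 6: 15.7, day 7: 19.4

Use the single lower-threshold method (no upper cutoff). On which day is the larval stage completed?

day 4

Daily DD above 9.9 °C: 4.9, 0.0, 18.0, 17.6, 3.8, 5.8, 9.5.
Cumulative: 4.9, 4.9, 22.9, 40.5, 44.3, 50.1, 59.6.
The total first reaches 32 DD on day 4.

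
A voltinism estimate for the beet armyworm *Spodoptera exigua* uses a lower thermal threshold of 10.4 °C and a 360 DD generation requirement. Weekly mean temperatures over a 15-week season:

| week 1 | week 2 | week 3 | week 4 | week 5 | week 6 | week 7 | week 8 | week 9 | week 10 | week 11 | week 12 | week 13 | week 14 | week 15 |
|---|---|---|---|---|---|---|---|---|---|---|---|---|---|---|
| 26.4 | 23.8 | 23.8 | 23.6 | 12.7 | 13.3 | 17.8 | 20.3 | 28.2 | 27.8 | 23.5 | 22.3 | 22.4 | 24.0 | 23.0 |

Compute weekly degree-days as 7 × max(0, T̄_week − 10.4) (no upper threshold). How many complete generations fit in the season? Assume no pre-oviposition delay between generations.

Weekly DD (7 × max(0, T̄ − 10.4)): 112.0, 93.8, 93.8, 92.4, 16.1, 20.3, 51.8, 69.3, 124.6, 121.8, 91.7, 83.3, 84.0, 95.2, 88.2.
Season total = 1238.3 DD.
Complete generations = ⌊1238.3 / 360⌋ = 3.

3 generations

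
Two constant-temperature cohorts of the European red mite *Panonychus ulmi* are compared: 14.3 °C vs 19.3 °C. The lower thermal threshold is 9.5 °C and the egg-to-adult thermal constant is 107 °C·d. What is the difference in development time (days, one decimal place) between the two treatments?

At 14.3 °C: 107 / (14.3 − 9.5) = 107 / 4.8 = 22.292 d.
At 19.3 °C: 107 / (19.3 − 9.5) = 107 / 9.8 = 10.918 d.
Difference = |22.292 − 10.918| = 11.373 ≈ 11.4 days.

11.4 days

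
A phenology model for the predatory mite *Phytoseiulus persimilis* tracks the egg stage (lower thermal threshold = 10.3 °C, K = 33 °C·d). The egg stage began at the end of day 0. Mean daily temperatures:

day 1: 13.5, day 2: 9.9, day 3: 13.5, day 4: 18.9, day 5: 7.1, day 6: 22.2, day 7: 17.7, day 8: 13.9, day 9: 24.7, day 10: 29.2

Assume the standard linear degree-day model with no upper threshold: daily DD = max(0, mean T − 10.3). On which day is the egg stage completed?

Daily DD above 10.3 °C: 3.2, 0.0, 3.2, 8.6, 0.0, 11.9, 7.4, 3.6, 14.4, 18.9.
Cumulative: 3.2, 3.2, 6.4, 15.0, 15.0, 26.9, 34.3, 37.9, 52.3, 71.2.
The total first reaches 33 DD on day 7.

day 7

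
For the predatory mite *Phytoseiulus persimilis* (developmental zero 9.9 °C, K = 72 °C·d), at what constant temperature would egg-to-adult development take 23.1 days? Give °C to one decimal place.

13.0 °C

Required daily accumulation = 72 / 23.1 = 3.117 DD/day.
T = T_base + 3.117 = 9.9 + 3.117 = 13.017 ≈ 13.0 °C.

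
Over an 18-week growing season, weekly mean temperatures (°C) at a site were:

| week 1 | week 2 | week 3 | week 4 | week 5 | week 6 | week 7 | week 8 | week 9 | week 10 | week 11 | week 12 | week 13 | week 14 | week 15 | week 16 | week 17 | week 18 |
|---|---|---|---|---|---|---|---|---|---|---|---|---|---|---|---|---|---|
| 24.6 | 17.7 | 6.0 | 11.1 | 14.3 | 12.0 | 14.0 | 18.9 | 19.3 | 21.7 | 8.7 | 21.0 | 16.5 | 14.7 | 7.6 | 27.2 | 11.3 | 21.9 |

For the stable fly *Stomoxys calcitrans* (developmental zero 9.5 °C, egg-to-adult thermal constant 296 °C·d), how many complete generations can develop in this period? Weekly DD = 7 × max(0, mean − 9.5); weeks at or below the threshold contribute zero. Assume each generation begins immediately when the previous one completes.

Weekly DD (7 × max(0, T̄ − 9.5)): 105.7, 57.4, 0.0, 11.2, 33.6, 17.5, 31.5, 65.8, 68.6, 85.4, 0.0, 80.5, 49.0, 36.4, 0.0, 123.9, 12.6, 86.8.
Season total = 865.9 DD.
Complete generations = ⌊865.9 / 296⌋ = 2.

2 generations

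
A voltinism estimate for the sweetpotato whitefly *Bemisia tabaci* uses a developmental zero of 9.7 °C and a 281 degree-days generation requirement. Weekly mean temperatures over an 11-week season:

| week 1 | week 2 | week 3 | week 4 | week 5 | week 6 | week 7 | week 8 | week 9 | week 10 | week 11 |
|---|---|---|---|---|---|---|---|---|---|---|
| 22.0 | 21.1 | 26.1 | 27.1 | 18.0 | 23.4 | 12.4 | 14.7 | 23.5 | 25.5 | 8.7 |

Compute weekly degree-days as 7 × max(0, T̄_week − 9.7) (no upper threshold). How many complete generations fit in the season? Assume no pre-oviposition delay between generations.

Weekly DD (7 × max(0, T̄ − 9.7)): 86.1, 79.8, 114.8, 121.8, 58.1, 95.9, 18.9, 35.0, 96.6, 110.6, 0.0.
Season total = 817.6 DD.
Complete generations = ⌊817.6 / 281⌋ = 2.

2 generations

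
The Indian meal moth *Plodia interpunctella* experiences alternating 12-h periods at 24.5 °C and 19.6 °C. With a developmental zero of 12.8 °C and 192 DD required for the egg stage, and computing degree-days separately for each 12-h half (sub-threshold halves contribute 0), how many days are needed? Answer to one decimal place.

Day half: max(0, 24.5 − 12.8) × 0.5 = 11.7 × 0.5 = 5.85 DD.
Night half: max(0, 19.6 − 12.8) × 0.5 = 6.8 × 0.5 = 3.40 DD.
Per 24 h: 9.25 DD/day.
Duration = 192 / 9.25 = 20.757 ≈ 20.8 days.

20.8 days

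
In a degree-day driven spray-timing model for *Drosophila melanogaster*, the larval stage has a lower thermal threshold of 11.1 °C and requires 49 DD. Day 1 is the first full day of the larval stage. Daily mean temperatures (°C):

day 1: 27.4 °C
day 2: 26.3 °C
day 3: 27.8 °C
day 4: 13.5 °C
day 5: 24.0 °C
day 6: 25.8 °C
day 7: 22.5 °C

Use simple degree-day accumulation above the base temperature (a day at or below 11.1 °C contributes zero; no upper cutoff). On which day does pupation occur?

Daily DD above 11.1 °C: 16.3, 15.2, 16.7, 2.4, 12.9, 14.7, 11.4.
Cumulative: 16.3, 31.5, 48.2, 50.6, 63.5, 78.2, 89.6.
The total first reaches 49 DD on day 4.

day 4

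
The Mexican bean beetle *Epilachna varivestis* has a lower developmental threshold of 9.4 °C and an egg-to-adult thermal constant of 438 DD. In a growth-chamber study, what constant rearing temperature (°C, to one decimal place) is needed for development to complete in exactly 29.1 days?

Required daily accumulation = 438 / 29.1 = 15.052 DD/day.
T = T_base + 15.052 = 9.4 + 15.052 = 24.452 ≈ 24.5 °C.

24.5 °C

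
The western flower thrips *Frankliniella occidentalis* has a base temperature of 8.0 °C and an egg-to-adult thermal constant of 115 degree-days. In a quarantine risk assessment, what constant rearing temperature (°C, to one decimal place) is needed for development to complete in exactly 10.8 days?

18.6 °C

Required daily accumulation = 115 / 10.8 = 10.648 DD/day.
T = T_base + 10.648 = 8.0 + 10.648 = 18.648 ≈ 18.6 °C.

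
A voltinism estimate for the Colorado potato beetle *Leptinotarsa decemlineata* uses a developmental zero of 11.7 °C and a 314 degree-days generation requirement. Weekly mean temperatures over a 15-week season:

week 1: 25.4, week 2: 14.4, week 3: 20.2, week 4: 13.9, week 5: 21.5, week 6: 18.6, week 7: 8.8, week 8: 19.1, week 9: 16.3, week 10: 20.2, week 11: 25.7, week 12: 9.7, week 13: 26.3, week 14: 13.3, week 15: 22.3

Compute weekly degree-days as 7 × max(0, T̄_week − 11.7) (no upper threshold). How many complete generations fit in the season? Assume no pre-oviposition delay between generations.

Weekly DD (7 × max(0, T̄ − 11.7)): 95.9, 18.9, 59.5, 15.4, 68.6, 48.3, 0.0, 51.8, 32.2, 59.5, 98.0, 0.0, 102.2, 11.2, 74.2.
Season total = 735.7 DD.
Complete generations = ⌊735.7 / 314⌋ = 2.

2 generations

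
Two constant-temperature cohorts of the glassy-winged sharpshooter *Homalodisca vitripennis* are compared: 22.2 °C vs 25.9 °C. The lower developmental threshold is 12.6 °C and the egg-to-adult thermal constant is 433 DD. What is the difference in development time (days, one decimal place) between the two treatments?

12.5 days

At 22.2 °C: 433 / (22.2 − 12.6) = 433 / 9.6 = 45.104 d.
At 25.9 °C: 433 / (25.9 − 12.6) = 433 / 13.3 = 32.556 d.
Difference = |45.104 − 32.556| = 12.548 ≈ 12.5 days.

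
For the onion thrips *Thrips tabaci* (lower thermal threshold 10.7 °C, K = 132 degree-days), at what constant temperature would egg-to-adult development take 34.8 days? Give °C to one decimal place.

Required daily accumulation = 132 / 34.8 = 3.793 DD/day.
T = T_base + 3.793 = 10.7 + 3.793 = 14.493 ≈ 14.5 °C.

14.5 °C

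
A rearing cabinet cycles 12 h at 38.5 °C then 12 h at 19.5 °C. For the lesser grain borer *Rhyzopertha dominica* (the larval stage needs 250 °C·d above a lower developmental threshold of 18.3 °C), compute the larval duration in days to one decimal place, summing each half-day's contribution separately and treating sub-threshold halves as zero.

23.4 days

Day half: max(0, 38.5 − 18.3) × 0.5 = 20.2 × 0.5 = 10.10 DD.
Night half: max(0, 19.5 − 18.3) × 0.5 = 1.2 × 0.5 = 0.60 DD.
Per 24 h: 10.70 DD/day.
Duration = 250 / 10.70 = 23.364 ≈ 23.4 days.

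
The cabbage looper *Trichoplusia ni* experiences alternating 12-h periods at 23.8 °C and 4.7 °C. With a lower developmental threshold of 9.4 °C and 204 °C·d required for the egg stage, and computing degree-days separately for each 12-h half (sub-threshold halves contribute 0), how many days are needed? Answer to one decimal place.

28.3 days

Day half: max(0, 23.8 − 9.4) × 0.5 = 14.4 × 0.5 = 7.20 DD.
Night half: max(0, 4.7 − 9.4) × 0.5 = 0.0 × 0.5 = 0.00 DD.
Per 24 h: 7.20 DD/day.
Duration = 204 / 7.20 = 28.333 ≈ 28.3 days.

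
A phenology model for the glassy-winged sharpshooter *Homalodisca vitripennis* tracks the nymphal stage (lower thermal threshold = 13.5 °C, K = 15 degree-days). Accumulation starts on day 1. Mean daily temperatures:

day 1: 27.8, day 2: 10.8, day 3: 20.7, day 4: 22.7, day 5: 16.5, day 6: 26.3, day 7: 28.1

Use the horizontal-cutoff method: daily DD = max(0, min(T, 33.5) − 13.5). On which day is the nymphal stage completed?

Daily DD above 13.5 °C (capped at 20.0): 14.3, 0.0, 7.2, 9.2, 3.0, 12.8, 14.6.
Cumulative: 14.3, 14.3, 21.5, 30.7, 33.7, 46.5, 61.1.
The total first reaches 15 DD on day 3.

day 3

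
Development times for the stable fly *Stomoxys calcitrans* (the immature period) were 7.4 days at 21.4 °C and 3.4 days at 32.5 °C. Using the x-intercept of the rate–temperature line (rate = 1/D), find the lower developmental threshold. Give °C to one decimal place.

Linear rate model ⇒ the product D·(T − T_b) is constant across temperatures.
7.4·(21.4 − T_b) = 3.4·(32.5 − T_b)
T_b = (7.4·21.4 − 3.4·32.5) / (7.4 − 3.4) = 47.86 / 4.0 = 11.965 °C ≈ 12.0 °C.

12.0 °C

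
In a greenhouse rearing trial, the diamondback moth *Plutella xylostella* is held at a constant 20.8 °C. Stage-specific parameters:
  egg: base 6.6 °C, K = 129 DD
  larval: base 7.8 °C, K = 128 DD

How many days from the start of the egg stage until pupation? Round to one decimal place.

egg: 129 / (20.8 − 6.6) = 129 / 14.2 = 9.085 d.
larval: 128 / (20.8 − 7.8) = 128 / 13.0 = 9.846 d.
Sum = 18.931 ≈ 18.9 days.

18.9 days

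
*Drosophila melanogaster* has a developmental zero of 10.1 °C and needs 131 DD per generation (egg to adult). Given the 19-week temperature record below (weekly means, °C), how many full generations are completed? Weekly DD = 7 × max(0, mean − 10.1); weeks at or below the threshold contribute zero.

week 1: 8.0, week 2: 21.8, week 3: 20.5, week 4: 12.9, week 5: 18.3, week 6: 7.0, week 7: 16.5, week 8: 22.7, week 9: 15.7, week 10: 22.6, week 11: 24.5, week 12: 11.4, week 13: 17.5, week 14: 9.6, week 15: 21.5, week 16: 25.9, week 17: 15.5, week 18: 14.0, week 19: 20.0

Weekly DD (7 × max(0, T̄ − 10.1)): 0.0, 81.9, 72.8, 19.6, 57.4, 0.0, 44.8, 88.2, 39.2, 87.5, 100.8, 9.1, 51.8, 0.0, 79.8, 110.6, 37.8, 27.3, 69.3.
Season total = 977.9 DD.
Complete generations = ⌊977.9 / 131⌋ = 7.

7 generations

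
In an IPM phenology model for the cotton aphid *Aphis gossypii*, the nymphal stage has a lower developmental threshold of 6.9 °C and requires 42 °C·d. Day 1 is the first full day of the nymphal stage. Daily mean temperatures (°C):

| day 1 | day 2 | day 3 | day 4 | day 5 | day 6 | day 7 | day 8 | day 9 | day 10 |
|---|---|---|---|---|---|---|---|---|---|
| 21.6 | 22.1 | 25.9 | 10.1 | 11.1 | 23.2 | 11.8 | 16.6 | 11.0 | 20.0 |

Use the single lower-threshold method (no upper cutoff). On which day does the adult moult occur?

day 3

Daily DD above 6.9 °C: 14.7, 15.2, 19.0, 3.2, 4.2, 16.3, 4.9, 9.7, 4.1, 13.1.
Cumulative: 14.7, 29.9, 48.9, 52.1, 56.3, 72.6, 77.5, 87.2, 91.3, 104.4.
The total first reaches 42 DD on day 3.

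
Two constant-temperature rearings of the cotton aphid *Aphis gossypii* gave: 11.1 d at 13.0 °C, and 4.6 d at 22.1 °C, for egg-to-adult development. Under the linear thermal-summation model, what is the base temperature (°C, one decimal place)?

Equal thermal constants: D₁(T₁ − T_b) = D₂(T₂ − T_b).
11.1·(13.0 − T_b) = 4.6·(22.1 − T_b)
T_b = (11.1·13.0 − 4.6·22.1) / (11.1 − 4.6) = 42.64 / 6.5 = 6.560 °C ≈ 6.6 °C.

6.6 °C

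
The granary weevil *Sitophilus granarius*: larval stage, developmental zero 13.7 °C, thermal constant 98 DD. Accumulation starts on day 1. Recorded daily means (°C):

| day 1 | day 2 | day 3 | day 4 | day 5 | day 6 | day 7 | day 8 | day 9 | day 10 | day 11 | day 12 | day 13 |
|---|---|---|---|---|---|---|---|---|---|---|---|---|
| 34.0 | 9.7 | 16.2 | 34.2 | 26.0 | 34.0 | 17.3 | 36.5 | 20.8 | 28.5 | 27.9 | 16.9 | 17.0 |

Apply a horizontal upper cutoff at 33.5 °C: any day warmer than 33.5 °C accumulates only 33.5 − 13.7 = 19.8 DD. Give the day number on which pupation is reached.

day 9

Daily DD above 13.7 °C (capped at 19.8): 19.8, 0.0, 2.5, 19.8, 12.3, 19.8, 3.6, 19.8, 7.1, 14.8, 14.2, 3.2, 3.3.
Cumulative: 19.8, 19.8, 22.3, 42.1, 54.4, 74.2, 77.8, 97.6, 104.7, 119.5, 133.7, 136.9, 140.2.
The total first reaches 98 DD on day 9.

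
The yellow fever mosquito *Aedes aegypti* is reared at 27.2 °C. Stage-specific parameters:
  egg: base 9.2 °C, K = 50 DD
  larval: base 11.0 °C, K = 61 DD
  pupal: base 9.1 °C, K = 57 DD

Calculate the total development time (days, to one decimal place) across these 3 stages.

9.7 days

egg: 50 / (27.2 − 9.2) = 50 / 18.0 = 2.778 d.
larval: 61 / (27.2 − 11.0) = 61 / 16.2 = 3.765 d.
pupal: 57 / (27.2 − 9.1) = 57 / 18.1 = 3.149 d.
Sum = 9.692 ≈ 9.7 days.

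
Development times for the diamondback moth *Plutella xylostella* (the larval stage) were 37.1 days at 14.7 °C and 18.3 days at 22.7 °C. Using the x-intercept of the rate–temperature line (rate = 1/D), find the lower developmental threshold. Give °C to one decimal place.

6.9 °C

Under the model K = D·(T − T_b), so D₁·(T₁ − T_b) = D₂·(T₂ − T_b).
37.1·(14.7 − T_b) = 18.3·(22.7 − T_b)
T_b = (37.1·14.7 − 18.3·22.7) / (37.1 − 18.3) = 129.96 / 18.8 = 6.913 °C ≈ 6.9 °C.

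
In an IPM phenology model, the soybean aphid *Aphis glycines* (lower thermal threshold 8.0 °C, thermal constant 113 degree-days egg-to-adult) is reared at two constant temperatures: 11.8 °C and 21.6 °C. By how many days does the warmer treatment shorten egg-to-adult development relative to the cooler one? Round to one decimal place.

21.4 days

At 11.8 °C: 113 / (11.8 − 8.0) = 113 / 3.8 = 29.737 d.
At 21.6 °C: 113 / (21.6 − 8.0) = 113 / 13.6 = 8.309 d.
Difference = |29.737 − 8.309| = 21.428 ≈ 21.4 days.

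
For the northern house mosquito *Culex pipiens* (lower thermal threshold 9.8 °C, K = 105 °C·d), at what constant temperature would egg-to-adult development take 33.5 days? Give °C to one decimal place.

Required daily accumulation = 105 / 33.5 = 3.134 DD/day.
T = T_base + 3.134 = 9.8 + 3.134 = 12.934 ≈ 12.9 °C.

12.9 °C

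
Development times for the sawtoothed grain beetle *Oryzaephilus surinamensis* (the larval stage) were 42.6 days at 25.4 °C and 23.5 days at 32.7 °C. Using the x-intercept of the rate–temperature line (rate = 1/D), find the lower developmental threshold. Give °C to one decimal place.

16.4 °C

Linear rate model ⇒ the product D·(T − T_b) is constant across temperatures.
42.6·(25.4 − T_b) = 23.5·(32.7 − T_b)
T_b = (42.6·25.4 − 23.5·32.7) / (42.6 − 23.5) = 313.59 / 19.1 = 16.418 °C ≈ 16.4 °C.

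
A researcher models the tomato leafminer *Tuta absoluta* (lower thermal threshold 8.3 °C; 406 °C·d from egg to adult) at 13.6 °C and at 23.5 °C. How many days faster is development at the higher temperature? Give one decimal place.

At 13.6 °C: 406 / (13.6 − 8.3) = 406 / 5.3 = 76.604 d.
At 23.5 °C: 406 / (23.5 − 8.3) = 406 / 15.2 = 26.711 d.
Difference = |76.604 − 26.711| = 49.893 ≈ 49.9 days.

49.9 days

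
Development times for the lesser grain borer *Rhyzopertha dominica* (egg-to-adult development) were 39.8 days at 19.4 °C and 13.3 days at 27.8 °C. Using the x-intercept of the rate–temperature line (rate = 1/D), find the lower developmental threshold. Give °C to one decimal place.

15.2 °C

Under the model K = D·(T − T_b), so D₁·(T₁ − T_b) = D₂·(T₂ − T_b).
39.8·(19.4 − T_b) = 13.3·(27.8 − T_b)
T_b = (39.8·19.4 − 13.3·27.8) / (39.8 − 13.3) = 402.38 / 26.5 = 15.184 °C ≈ 15.2 °C.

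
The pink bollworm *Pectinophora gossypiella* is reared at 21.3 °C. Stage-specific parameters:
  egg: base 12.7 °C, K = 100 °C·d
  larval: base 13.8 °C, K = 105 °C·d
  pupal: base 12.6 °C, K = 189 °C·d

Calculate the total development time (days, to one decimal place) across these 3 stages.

47.4 days

egg: 100 / (21.3 − 12.7) = 100 / 8.6 = 11.628 d.
larval: 105 / (21.3 − 13.8) = 105 / 7.5 = 14.000 d.
pupal: 189 / (21.3 − 12.6) = 189 / 8.7 = 21.724 d.
Sum = 47.352 ≈ 47.4 days.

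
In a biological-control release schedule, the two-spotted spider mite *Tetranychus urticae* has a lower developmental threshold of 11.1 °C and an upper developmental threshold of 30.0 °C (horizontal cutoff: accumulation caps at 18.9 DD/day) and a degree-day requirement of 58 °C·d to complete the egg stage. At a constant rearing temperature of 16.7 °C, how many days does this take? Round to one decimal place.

Daily accumulation = 16.7 − 11.1 = 5.6 DD/day.
Duration = 58 / 5.6 = 10.357 ≈ 10.4 days.

10.4 days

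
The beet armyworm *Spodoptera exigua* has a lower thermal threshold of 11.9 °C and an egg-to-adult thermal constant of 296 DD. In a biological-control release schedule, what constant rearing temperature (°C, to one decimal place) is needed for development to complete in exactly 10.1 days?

Required daily accumulation = 296 / 10.1 = 29.307 DD/day.
T = T_base + 29.307 = 11.9 + 29.307 = 41.207 ≈ 41.2 °C.

41.2 °C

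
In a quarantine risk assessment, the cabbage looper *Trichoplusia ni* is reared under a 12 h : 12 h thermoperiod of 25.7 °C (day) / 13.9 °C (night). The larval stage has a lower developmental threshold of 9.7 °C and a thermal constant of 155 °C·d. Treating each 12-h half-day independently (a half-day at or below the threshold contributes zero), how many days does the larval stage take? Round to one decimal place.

Day half: max(0, 25.7 − 9.7) × 0.5 = 16.0 × 0.5 = 8.00 DD.
Night half: max(0, 13.9 − 9.7) × 0.5 = 4.2 × 0.5 = 2.10 DD.
Per 24 h: 10.10 DD/day.
Duration = 155 / 10.10 = 15.347 ≈ 15.3 days.

15.3 days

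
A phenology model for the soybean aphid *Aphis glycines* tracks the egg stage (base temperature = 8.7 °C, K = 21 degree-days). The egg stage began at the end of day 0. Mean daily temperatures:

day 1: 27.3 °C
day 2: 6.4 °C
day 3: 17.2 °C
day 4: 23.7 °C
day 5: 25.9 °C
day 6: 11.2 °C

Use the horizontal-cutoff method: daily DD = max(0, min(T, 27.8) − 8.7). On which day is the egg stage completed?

Daily DD above 8.7 °C (capped at 19.1): 18.6, 0.0, 8.5, 15.0, 17.2, 2.5.
Cumulative: 18.6, 18.6, 27.1, 42.1, 59.3, 61.8.
The total first reaches 21 DD on day 3.

day 3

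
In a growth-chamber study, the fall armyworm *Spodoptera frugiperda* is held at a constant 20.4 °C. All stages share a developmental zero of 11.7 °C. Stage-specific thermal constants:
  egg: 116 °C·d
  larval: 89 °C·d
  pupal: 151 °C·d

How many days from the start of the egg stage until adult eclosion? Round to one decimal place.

Daily accumulation at 20.4 °C = 20.4 − 11.7 = 8.7 DD/day.
Total K = 116 + 89 + 151 = 356 DD.
Total duration = 356 / 8.7 = 40.920 ≈ 40.9 days.

40.9 days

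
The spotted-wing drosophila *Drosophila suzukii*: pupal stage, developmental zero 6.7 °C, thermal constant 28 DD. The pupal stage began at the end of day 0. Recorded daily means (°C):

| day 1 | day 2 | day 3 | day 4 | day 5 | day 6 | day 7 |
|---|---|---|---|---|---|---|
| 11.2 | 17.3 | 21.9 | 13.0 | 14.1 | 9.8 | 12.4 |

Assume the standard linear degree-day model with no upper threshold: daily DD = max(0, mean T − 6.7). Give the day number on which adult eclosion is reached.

day 3

Daily DD above 6.7 °C: 4.5, 10.6, 15.2, 6.3, 7.4, 3.1, 5.7.
Cumulative: 4.5, 15.1, 30.3, 36.6, 44.0, 47.1, 52.8.
The total first reaches 28 DD on day 3.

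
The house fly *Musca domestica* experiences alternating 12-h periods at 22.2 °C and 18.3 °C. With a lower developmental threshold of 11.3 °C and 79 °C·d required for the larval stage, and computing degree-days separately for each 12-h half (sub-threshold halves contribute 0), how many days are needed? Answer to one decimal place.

8.8 days

Day half: max(0, 22.2 − 11.3) × 0.5 = 10.9 × 0.5 = 5.45 DD.
Night half: max(0, 18.3 − 11.3) × 0.5 = 7.0 × 0.5 = 3.50 DD.
Per 24 h: 8.95 DD/day.
Duration = 79 / 8.95 = 8.827 ≈ 8.8 days.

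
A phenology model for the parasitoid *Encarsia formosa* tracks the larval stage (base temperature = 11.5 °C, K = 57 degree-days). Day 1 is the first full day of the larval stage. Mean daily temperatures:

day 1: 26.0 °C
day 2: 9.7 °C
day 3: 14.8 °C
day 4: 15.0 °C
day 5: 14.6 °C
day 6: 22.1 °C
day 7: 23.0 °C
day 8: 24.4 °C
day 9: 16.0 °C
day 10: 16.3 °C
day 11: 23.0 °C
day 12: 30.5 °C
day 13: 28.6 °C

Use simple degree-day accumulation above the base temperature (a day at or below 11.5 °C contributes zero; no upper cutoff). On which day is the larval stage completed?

day 8

Daily DD above 11.5 °C: 14.5, 0.0, 3.3, 3.5, 3.1, 10.6, 11.5, 12.9, 4.5, 4.8, 11.5, 19.0, 17.1.
Cumulative: 14.5, 14.5, 17.8, 21.3, 24.4, 35.0, 46.5, 59.4, 63.9, 68.7, 80.2, 99.2, 116.3.
The total first reaches 57 DD on day 8.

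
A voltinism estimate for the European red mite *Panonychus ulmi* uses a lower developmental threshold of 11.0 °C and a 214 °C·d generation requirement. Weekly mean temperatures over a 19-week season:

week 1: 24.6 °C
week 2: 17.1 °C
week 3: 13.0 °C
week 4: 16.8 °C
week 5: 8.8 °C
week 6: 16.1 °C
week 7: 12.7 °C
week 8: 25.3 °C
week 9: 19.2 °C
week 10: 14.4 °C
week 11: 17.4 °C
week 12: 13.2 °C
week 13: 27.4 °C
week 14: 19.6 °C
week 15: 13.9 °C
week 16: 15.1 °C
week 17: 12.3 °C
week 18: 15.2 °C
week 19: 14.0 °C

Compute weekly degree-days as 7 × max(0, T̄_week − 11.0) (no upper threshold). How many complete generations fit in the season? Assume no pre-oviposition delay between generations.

Weekly DD (7 × max(0, T̄ − 11.0)): 95.2, 42.7, 14.0, 40.6, 0.0, 35.7, 11.9, 100.1, 57.4, 23.8, 44.8, 15.4, 114.8, 60.2, 20.3, 28.7, 9.1, 29.4, 21.0.
Season total = 765.1 DD.
Complete generations = ⌊765.1 / 214⌋ = 3.

3 generations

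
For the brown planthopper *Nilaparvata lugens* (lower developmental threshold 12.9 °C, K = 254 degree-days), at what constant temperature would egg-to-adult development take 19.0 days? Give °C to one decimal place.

Required daily accumulation = 254 / 19.0 = 13.368 DD/day.
T = T_base + 13.368 = 12.9 + 13.368 = 26.268 ≈ 26.3 °C.

26.3 °C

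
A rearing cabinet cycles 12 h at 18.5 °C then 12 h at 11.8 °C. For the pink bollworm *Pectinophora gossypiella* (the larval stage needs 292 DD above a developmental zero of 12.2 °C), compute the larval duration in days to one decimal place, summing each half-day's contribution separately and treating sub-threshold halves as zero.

Day half: max(0, 18.5 − 12.2) × 0.5 = 6.3 × 0.5 = 3.15 DD.
Night half: max(0, 11.8 − 12.2) × 0.5 = 0.0 × 0.5 = 0.00 DD.
Per 24 h: 3.15 DD/day.
Duration = 292 / 3.15 = 92.698 ≈ 92.7 days.

92.7 days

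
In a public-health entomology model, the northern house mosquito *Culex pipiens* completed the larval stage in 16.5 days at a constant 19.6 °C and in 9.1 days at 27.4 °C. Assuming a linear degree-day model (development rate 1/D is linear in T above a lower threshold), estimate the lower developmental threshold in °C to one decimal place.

Linear rate model ⇒ the product D·(T − T_b) is constant across temperatures.
16.5·(19.6 − T_b) = 9.1·(27.4 − T_b)
T_b = (16.5·19.6 − 9.1·27.4) / (16.5 − 9.1) = 74.06 / 7.4 = 10.008 °C ≈ 10.0 °C.

10.0 °C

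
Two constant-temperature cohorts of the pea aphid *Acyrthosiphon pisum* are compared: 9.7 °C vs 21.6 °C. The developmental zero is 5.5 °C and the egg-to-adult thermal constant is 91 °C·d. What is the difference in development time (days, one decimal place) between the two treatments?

16.0 days

At 9.7 °C: 91 / (9.7 − 5.5) = 91 / 4.2 = 21.667 d.
At 21.6 °C: 91 / (21.6 − 5.5) = 91 / 16.1 = 5.652 d.
Difference = |21.667 − 5.652| = 16.014 ≈ 16.0 days.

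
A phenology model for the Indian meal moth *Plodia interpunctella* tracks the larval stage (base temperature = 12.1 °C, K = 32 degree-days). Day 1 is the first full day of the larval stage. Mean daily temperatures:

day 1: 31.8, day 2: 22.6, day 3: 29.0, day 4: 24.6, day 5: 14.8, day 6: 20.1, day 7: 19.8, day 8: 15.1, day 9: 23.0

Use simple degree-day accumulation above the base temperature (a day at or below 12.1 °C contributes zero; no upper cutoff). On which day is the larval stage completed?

day 3

Daily DD above 12.1 °C: 19.7, 10.5, 16.9, 12.5, 2.7, 8.0, 7.7, 3.0, 10.9.
Cumulative: 19.7, 30.2, 47.1, 59.6, 62.3, 70.3, 78.0, 81.0, 91.9.
The total first reaches 32 DD on day 3.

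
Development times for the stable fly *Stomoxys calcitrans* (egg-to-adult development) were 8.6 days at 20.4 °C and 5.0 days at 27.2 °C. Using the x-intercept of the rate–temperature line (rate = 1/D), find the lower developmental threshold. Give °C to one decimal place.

11.0 °C

Under the model K = D·(T − T_b), so D₁·(T₁ − T_b) = D₂·(T₂ − T_b).
8.6·(20.4 − T_b) = 5.0·(27.2 − T_b)
T_b = (8.6·20.4 − 5.0·27.2) / (8.6 − 5.0) = 39.44 / 3.6 = 10.956 °C ≈ 11.0 °C.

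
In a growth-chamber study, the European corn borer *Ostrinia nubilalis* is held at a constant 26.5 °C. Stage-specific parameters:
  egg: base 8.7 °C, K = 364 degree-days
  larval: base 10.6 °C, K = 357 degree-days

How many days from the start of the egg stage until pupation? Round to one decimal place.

egg: 364 / (26.5 − 8.7) = 364 / 17.8 = 20.449 d.
larval: 357 / (26.5 − 10.6) = 357 / 15.9 = 22.453 d.
Sum = 42.902 ≈ 42.9 days.

42.9 days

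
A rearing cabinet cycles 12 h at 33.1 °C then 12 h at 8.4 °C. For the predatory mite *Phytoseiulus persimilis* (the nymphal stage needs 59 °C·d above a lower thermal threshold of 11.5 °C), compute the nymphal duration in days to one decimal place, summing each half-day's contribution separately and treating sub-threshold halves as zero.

5.5 days

Day half: max(0, 33.1 − 11.5) × 0.5 = 21.6 × 0.5 = 10.80 DD.
Night half: max(0, 8.4 − 11.5) × 0.5 = 0.0 × 0.5 = 0.00 DD.
Per 24 h: 10.80 DD/day.
Duration = 59 / 10.80 = 5.463 ≈ 5.5 days.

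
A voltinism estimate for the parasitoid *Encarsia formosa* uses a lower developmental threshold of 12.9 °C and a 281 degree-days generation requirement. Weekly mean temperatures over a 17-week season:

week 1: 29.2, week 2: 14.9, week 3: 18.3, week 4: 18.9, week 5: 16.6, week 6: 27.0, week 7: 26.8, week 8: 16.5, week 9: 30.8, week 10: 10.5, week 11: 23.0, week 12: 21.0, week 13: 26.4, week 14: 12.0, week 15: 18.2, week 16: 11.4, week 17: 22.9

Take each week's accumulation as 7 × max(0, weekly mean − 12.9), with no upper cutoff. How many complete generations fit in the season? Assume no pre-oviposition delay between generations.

Weekly DD (7 × max(0, T̄ − 12.9)): 114.1, 14.0, 37.8, 42.0, 25.9, 98.7, 97.3, 25.2, 125.3, 0.0, 70.7, 56.7, 94.5, 0.0, 37.1, 0.0, 70.0.
Season total = 909.3 DD.
Complete generations = ⌊909.3 / 281⌋ = 3.

3 generations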